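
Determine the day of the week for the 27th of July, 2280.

Tuesday

Doomsday rule: the anchor day for the 2200s is Friday. For year 80: 80÷12 = 6 r 8, and 8÷4 = 2, so 6+8+2 = 16.
Friday + 16 ≡ Sunday — that's 2280's doomsday.
In July the doomsday date is Jul 11.
Jul 27 is 16 days after Jul 11; 16 mod 7 = 2, so Sunday + 2 = Tuesday.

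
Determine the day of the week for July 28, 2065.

Tuesday

January 1, 2065 is a Thursday.
Jan 1, 2065 → Feb 1, 2065: 31 days (January has 31).
Feb 1, 2065 → Mar 1, 2065: 28 days (February has 28).
Mar 1, 2065 → Apr 1, 2065: 31 days (March has 31).
Apr 1, 2065 → May 1, 2065: 30 days (April has 30).
May 1, 2065 → Jun 1, 2065: 31 days (May has 31).
Jun 1, 2065 → Jul 1, 2065: 30 days (June has 30).
Jul 1, 2065 → Jul 28, 2065: 27 days.
Total: 208 days.
208 mod 7 = 5, so Thursday + 5 = Tuesday.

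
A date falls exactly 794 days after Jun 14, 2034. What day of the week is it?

First find the weekday of Jun 14, 2034. Doomsday rule: the anchor day for the 2000s is Tuesday. For year 34: 34÷12 = 2 r 10, and 10÷4 = 2, so 2+10+2 = 14.
Tuesday + 14 ≡ Tuesday — that's 2034's doomsday.
In June the doomsday date is Jun 6.
Jun 14 is 8 days after Jun 6; 8 mod 7 = 1, so Tuesday + 1 = Wednesday.
794 mod 7 = 3, so 794 days after a Wednesday is Wednesday + 3 = Saturday.

Saturday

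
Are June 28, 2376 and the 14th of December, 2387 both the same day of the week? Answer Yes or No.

From Jun 28, 2376 to Dec 14, 2387 is 4186 days.
4186 mod 7 = 0, so they are the same weekday.
(Jun 28, 2376 is a Monday; Dec 14, 2387 is a Monday.)

Yes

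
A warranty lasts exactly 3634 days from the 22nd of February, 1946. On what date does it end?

+365 (one year) → Feb 22, 1947 (3269 left).
+365 (one year) → Feb 22, 1948 (2904 left).
+366 (one year; includes Feb 29, 1948) → Feb 22, 1949 (2538 left).
+365 (one year) → Feb 22, 1950 (2173 left).
+365 (one year) → Feb 22, 1951 (1808 left).
+365 (one year) → Feb 22, 1952 (1443 left).
+366 (one year; includes Feb 29, 1952) → Feb 22, 1953 (1077 left).
+365 (one year) → Feb 22, 1954 (712 left).
+365 (one year) → Feb 22, 1955 (347 left).
Feb has 28 days: +7 → Mar 1, 1955 (340 left).
Mar has 31 days: +31 → Apr 1, 1955 (309 left).
Apr has 30 days: +30 → May 1, 1955 (279 left).
May has 31 days: +31 → Jun 1, 1955 (248 left).
Jun has 30 days: +30 → Jul 1, 1955 (218 left).
Jul has 31 days: +31 → Aug 1, 1955 (187 left).
Aug has 31 days: +31 → Sep 1, 1955 (156 left).
Sep has 30 days: +30 → Oct 1, 1955 (126 left).
Oct has 31 days: +31 → Nov 1, 1955 (95 left).
Nov has 30 days: +30 → Dec 1, 1955 (65 left).
Dec has 31 days: +31 → Jan 1, 1956 (34 left).
Jan has 31 days: +31 → Feb 1, 1956 (3 left).
+3 → Feb 4, 1956.

February 4, 1956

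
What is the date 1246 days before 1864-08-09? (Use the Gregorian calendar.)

−366 (one year; includes Feb 29, 1864) → Aug 9, 1863 (880 left).
−365 (one year) → Aug 9, 1862 (515 left).
−365 (one year) → Aug 9, 1861 (150 left).
−9 → Jul 31, 1861 (end of Jul, 31 days; 141 left).
−31 → Jun 30, 1861 (end of Jun, 30 days; 110 left).
−30 → May 31, 1861 (end of May, 31 days; 80 left).
−31 → Apr 30, 1861 (end of Apr, 30 days; 49 left).
−30 → Mar 31, 1861 (end of Mar, 31 days; 19 left).
−19 → Mar 12, 1861.

March 12, 1861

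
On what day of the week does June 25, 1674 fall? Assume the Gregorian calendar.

Monday

Doomsday rule: the anchor day for the 1600s is Tuesday. For year 74: 74÷12 = 6 r 2, and 2÷4 = 0, so 6+2+0 = 8.
Tuesday + 8 ≡ Wednesday — that's 1674's doomsday.
In June the doomsday date is Jun 6.
Jun 25 is 19 days after Jun 6; 19 mod 7 = 5, so Wednesday + 5 = Monday.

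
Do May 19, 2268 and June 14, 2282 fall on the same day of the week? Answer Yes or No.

No

From May 19, 2268 to Jun 14, 2282 is 5139 days.
5139 mod 7 = 1, so they are different weekdays.
(May 19, 2268 is a Tuesday; Jun 14, 2282 is a Wednesday.)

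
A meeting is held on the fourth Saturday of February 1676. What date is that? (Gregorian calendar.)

February 22, 1676

February 1, 1676 is a Saturday.
The first Saturday is therefore February 1 (same day).
The fourth Saturday is 1 + 3×7 = February 22.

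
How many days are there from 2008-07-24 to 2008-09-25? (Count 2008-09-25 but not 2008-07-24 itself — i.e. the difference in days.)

Jul 24, 2008 → Aug 24, 2008: 31 days (July has 31).
Aug 24, 2008 → Sep 24, 2008: 31 days (August has 31).
Sep 24, 2008 → Sep 25, 2008: 1 days.
Total: 63 days.

63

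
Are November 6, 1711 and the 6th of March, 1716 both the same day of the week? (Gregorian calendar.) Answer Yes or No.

Yes

From Nov 6, 1711 to Mar 6, 1716 is 1582 days.
1582 mod 7 = 0, so they are the same weekday.
(Nov 6, 1711 is a Friday; Mar 6, 1716 is a Friday.)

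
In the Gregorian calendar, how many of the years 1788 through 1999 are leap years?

51

Multiples of 4 in [1788,1999]: 53.
Of those, multiples of 100: 2 (not leap unless ÷400).
Multiples of 400: 0.
Leap years = 53 − 2 + 0 = 51.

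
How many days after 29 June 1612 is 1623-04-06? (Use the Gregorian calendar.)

Jun 29, 1612 → Jun 29, 1613: 365 days.
Jun 29, 1613 → Jun 29, 1614: 365 days.
Jun 29, 1614 → Jun 29, 1615: 365 days.
Jun 29, 1615 → Jun 29, 1616: 366 days (Feb 29, 1616 is in that span).
Jun 29, 1616 → Jun 29, 1617: 365 days.
Jun 29, 1617 → Jun 29, 1618: 365 days.
Jun 29, 1618 → Jun 29, 1619: 365 days.
Jun 29, 1619 → Jun 29, 1620: 366 days (Feb 29, 1620 is in that span).
Jun 29, 1620 → Jun 29, 1621: 365 days.
Jun 29, 1621 → Jun 29, 1622: 365 days.
Jun 29, 1622 → Jul 29, 1622: 30 days (June has 30).
Jul 29, 1622 → Aug 29, 1622: 31 days (July has 31).
Aug 29, 1622 → Sep 29, 1622: 31 days (August has 31).
Sep 29, 1622 → Oct 29, 1622: 30 days (September has 30).
Oct 29, 1622 → Nov 29, 1622: 31 days (October has 31).
Nov 29, 1622 → Dec 29, 1622: 30 days (November has 30).
Dec 29, 1622 → Jan 29, 1623: 31 days (December has 31).
Jan 29, 1623 → Feb 28, 1623: 30 days (January has 31).
Feb 28, 1623 → Mar 28, 1623: 28 days (February has 28).
Mar 28, 1623 → Apr 6, 1623: 9 days.
Total: 3933 days.

3933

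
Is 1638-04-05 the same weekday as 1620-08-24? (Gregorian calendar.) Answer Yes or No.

Yes

From Aug 24, 1620 to Apr 5, 1638 is 6433 days.
6433 mod 7 = 0, so they are the same weekday.
(Aug 24, 1620 is a Monday; Apr 5, 1638 is a Monday.)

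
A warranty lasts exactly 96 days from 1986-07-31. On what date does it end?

November 4, 1986

Jul has 31 days: +1 → Aug 1, 1986 (95 left).
Aug has 31 days: +31 → Sep 1, 1986 (64 left).
Sep has 30 days: +30 → Oct 1, 1986 (34 left).
Oct has 31 days: +31 → Nov 1, 1986 (3 left).
+3 → Nov 4, 1986.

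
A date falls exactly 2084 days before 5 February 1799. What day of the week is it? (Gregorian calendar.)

Feb 5, 1799 is a Tuesday.
2084 mod 7 = 5, so 2084 days before a Tuesday is Tuesday − 5 = Thursday.

Thursday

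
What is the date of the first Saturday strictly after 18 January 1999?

Jan 18, 1999 is a Monday.
From Monday to the next Saturday is 5 days.
Jan 18, 1999 + 5 = Jan 23, 1999.

January 23, 1999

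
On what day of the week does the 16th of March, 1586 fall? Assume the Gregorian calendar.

Doomsday rule: the anchor day for the 1500s is Wednesday. For year 86: 86÷12 = 7 r 2, and 2÷4 = 0, so 7+2+0 = 9.
Wednesday + 9 ≡ Friday — that's 1586's doomsday.
In March the doomsday date is Mar 14.
Mar 16 is 2 days after Mar 14; 2 mod 7 = 2, so Friday + 2 = Sunday.

Sunday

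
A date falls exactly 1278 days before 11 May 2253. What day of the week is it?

Saturday

May 11, 2253 is a Wednesday.
1278 mod 7 = 4, so 1278 days before a Wednesday is Wednesday − 4 = Saturday.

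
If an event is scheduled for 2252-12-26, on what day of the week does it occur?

Doomsday rule: the anchor day for the 2200s is Friday. For year 52: 52÷12 = 4 r 4, and 4÷4 = 1, so 4+4+1 = 9.
Friday + 9 ≡ Sunday — that's 2252's doomsday.
In December the doomsday date is Dec 12.
Dec 26 is 14 days after Dec 12; 14 mod 7 = 0, so Sunday + 0 = Sunday.

Sunday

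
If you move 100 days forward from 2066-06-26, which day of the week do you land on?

Monday

First find the weekday of Jun 26, 2066. Doomsday rule: the anchor day for the 2000s is Tuesday. For year 66: 66÷12 = 5 r 6, and 6÷4 = 1, so 5+6+1 = 12.
Tuesday + 12 ≡ Sunday — that's 2066's doomsday.
In June the doomsday date is Jun 6.
Jun 26 is 20 days after Jun 6; 20 mod 7 = 6, so Sunday + 6 = Saturday.
100 mod 7 = 2, so 100 days after a Saturday is Saturday + 2 = Monday.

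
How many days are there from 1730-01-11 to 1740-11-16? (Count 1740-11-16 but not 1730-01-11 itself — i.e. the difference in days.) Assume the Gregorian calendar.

Jan 11, 1730 → Jan 11, 1731: 365 days.
Jan 11, 1731 → Jan 11, 1732: 365 days.
Jan 11, 1732 → Jan 11, 1733: 366 days (Feb 29, 1732 is in that span).
Jan 11, 1733 → Jan 11, 1734: 365 days.
Jan 11, 1734 → Jan 11, 1735: 365 days.
Jan 11, 1735 → Jan 11, 1736: 365 days.
Jan 11, 1736 → Jan 11, 1737: 366 days (Feb 29, 1736 is in that span).
Jan 11, 1737 → Jan 11, 1738: 365 days.
Jan 11, 1738 → Jan 11, 1739: 365 days.
Jan 11, 1739 → Jan 11, 1740: 365 days.
Jan 11, 1740 → Feb 11, 1740: 31 days (January has 31).
Feb 11, 1740 → Mar 11, 1740: 29 days (February has 29).
Mar 11, 1740 → Apr 11, 1740: 31 days (March has 31).
Apr 11, 1740 → May 11, 1740: 30 days (April has 30).
May 11, 1740 → Jun 11, 1740: 31 days (May has 31).
Jun 11, 1740 → Jul 11, 1740: 30 days (June has 30).
Jul 11, 1740 → Aug 11, 1740: 31 days (July has 31).
Aug 11, 1740 → Sep 11, 1740: 31 days (August has 31).
Sep 11, 1740 → Oct 11, 1740: 30 days (September has 30).
Oct 11, 1740 → Nov 11, 1740: 31 days (October has 31).
Nov 11, 1740 → Nov 16, 1740: 5 days.
Total: 3962 days.

3962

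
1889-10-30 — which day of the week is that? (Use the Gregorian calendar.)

Wednesday

January 1, 1889 is a Tuesday.
Jan 1, 1889 → Feb 1, 1889: 31 days (January has 31).
Feb 1, 1889 → Mar 1, 1889: 28 days (February has 28).
Mar 1, 1889 → Apr 1, 1889: 31 days (March has 31).
Apr 1, 1889 → May 1, 1889: 30 days (April has 30).
May 1, 1889 → Jun 1, 1889: 31 days (May has 31).
Jun 1, 1889 → Jul 1, 1889: 30 days (June has 30).
Jul 1, 1889 → Aug 1, 1889: 31 days (July has 31).
Aug 1, 1889 → Sep 1, 1889: 31 days (August has 31).
Sep 1, 1889 → Oct 1, 1889: 30 days (September has 30).
Oct 1, 1889 → Oct 30, 1889: 29 days.
Total: 302 days.
302 mod 7 = 1, so Tuesday + 1 = Wednesday.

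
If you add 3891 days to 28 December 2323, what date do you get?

August 23, 2334

+366 (one year; includes Feb 29, 2324) → Dec 28, 2324 (3525 left).
+365 (one year) → Dec 28, 2325 (3160 left).
+365 (one year) → Dec 28, 2326 (2795 left).
+365 (one year) → Dec 28, 2327 (2430 left).
+366 (one year; includes Feb 29, 2328) → Dec 28, 2328 (2064 left).
+365 (one year) → Dec 28, 2329 (1699 left).
+365 (one year) → Dec 28, 2330 (1334 left).
+365 (one year) → Dec 28, 2331 (969 left).
+366 (one year; includes Feb 29, 2332) → Dec 28, 2332 (603 left).
+365 (one year) → Dec 28, 2333 (238 left).
Dec has 31 days: +4 → Jan 1, 2334 (234 left).
Jan has 31 days: +31 → Feb 1, 2334 (203 left).
Feb has 28 days: +28 → Mar 1, 2334 (175 left).
Mar has 31 days: +31 → Apr 1, 2334 (144 left).
Apr has 30 days: +30 → May 1, 2334 (114 left).
May has 31 days: +31 → Jun 1, 2334 (83 left).
Jun has 30 days: +30 → Jul 1, 2334 (53 left).
Jul has 31 days: +31 → Aug 1, 2334 (22 left).
+22 → Aug 23, 2334.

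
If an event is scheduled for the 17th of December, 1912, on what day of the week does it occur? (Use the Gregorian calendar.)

Doomsday rule: the anchor day for the 1900s is Wednesday. For year 12: 12÷12 = 1 r 0, and 0÷4 = 0, so 1+0+0 = 1.
Wednesday + 1 ≡ Thursday — that's 1912's doomsday.
In December the doomsday date is Dec 12.
Dec 17 is 5 days after Dec 12; 5 mod 7 = 5, so Thursday + 5 = Tuesday.

Tuesday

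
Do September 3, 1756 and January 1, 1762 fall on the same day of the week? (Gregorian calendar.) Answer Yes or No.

Yes

From Sep 3, 1756 to Jan 1, 1762 is 1946 days.
1946 mod 7 = 0, so they are the same weekday.
(Sep 3, 1756 is a Friday; Jan 1, 1762 is a Friday.)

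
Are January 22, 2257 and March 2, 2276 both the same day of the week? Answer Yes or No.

Yes

From Jan 22, 2257 to Mar 2, 2276 is 6979 days.
6979 mod 7 = 0, so they are the same weekday.
(Jan 22, 2257 is a Thursday; Mar 2, 2276 is a Thursday.)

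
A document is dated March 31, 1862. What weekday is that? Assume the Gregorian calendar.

Monday

Doomsday rule: the anchor day for the 1800s is Friday. For year 62: 62÷12 = 5 r 2, and 2÷4 = 0, so 5+2+0 = 7.
Friday + 7 ≡ Friday — that's 1862's doomsday.
In March the doomsday date is Mar 14.
Mar 31 is 17 days after Mar 14; 17 mod 7 = 3, so Friday + 3 = Monday.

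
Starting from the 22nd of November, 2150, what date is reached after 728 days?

+365 (one year) → Nov 22, 2151 (363 left).
Nov has 30 days: +9 → Dec 1, 2151 (354 left).
Dec has 31 days: +31 → Jan 1, 2152 (323 left).
Jan has 31 days: +31 → Feb 1, 2152 (292 left).
Feb has 29 days: +29 → Mar 1, 2152 (263 left).
Mar has 31 days: +31 → Apr 1, 2152 (232 left).
Apr has 30 days: +30 → May 1, 2152 (202 left).
May has 31 days: +31 → Jun 1, 2152 (171 left).
Jun has 30 days: +30 → Jul 1, 2152 (141 left).
Jul has 31 days: +31 → Aug 1, 2152 (110 left).
Aug has 31 days: +31 → Sep 1, 2152 (79 left).
Sep has 30 days: +30 → Oct 1, 2152 (49 left).
Oct has 31 days: +31 → Nov 1, 2152 (18 left).
+18 → Nov 19, 2152.

November 19, 2152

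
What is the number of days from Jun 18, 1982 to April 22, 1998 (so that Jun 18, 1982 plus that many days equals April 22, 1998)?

5787

Jun 18, 1982 → Jun 18, 1983: 365 days.
Jun 18, 1983 → Jun 18, 1984: 366 days (Feb 29, 1984 is in that span).
Jun 18, 1984 → Jun 18, 1985: 365 days.
Jun 18, 1985 → Jun 18, 1986: 365 days.
Jun 18, 1986 → Jun 18, 1987: 365 days.
Jun 18, 1987 → Jun 18, 1988: 366 days (Feb 29, 1988 is in that span).
Jun 18, 1988 → Jun 18, 1989: 365 days.
Jun 18, 1989 → Jun 18, 1990: 365 days.
Jun 18, 1990 → Jun 18, 1991: 365 days.
Jun 18, 1991 → Jun 18, 1992: 366 days (Feb 29, 1992 is in that span).
Jun 18, 1992 → Jun 18, 1993: 365 days.
Jun 18, 1993 → Jun 18, 1994: 365 days.
Jun 18, 1994 → Jun 18, 1995: 365 days.
Jun 18, 1995 → Jun 18, 1996: 366 days (Feb 29, 1996 is in that span).
Jun 18, 1996 → Jun 18, 1997: 365 days.
Jun 18, 1997 → Jul 18, 1997: 30 days (June has 30).
Jul 18, 1997 → Aug 18, 1997: 31 days (July has 31).
Aug 18, 1997 → Sep 18, 1997: 31 days (August has 31).
Sep 18, 1997 → Oct 18, 1997: 30 days (September has 30).
Oct 18, 1997 → Nov 18, 1997: 31 days (October has 31).
Nov 18, 1997 → Dec 18, 1997: 30 days (November has 30).
Dec 18, 1997 → Jan 18, 1998: 31 days (December has 31).
Jan 18, 1998 → Feb 18, 1998: 31 days (January has 31).
Feb 18, 1998 → Mar 18, 1998: 28 days (February has 28).
Mar 18, 1998 → Apr 18, 1998: 31 days (March has 31).
Apr 18, 1998 → Apr 22, 1998: 4 days.
Total: 5787 days.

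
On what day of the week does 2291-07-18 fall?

Doomsday rule: the anchor day for the 2200s is Friday. For year 91: 91÷12 = 7 r 7, and 7÷4 = 1, so 7+7+1 = 15.
Friday + 15 ≡ Saturday — that's 2291's doomsday.
In July the doomsday date is Jul 11.
Jul 18 is 7 days after Jul 11; 7 mod 7 = 0, so Saturday + 0 = Saturday.

Saturday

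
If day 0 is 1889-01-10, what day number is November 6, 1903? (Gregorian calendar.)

Jan 10, 1889 → Jan 10, 1890: 365 days.
Jan 10, 1890 → Jan 10, 1891: 365 days.
Jan 10, 1891 → Jan 10, 1892: 365 days.
Jan 10, 1892 → Jan 10, 1893: 366 days (Feb 29, 1892 is in that span).
Jan 10, 1893 → Jan 10, 1894: 365 days.
Jan 10, 1894 → Jan 10, 1895: 365 days.
Jan 10, 1895 → Jan 10, 1896: 365 days.
Jan 10, 1896 → Jan 10, 1897: 366 days (Feb 29, 1896 is in that span).
Jan 10, 1897 → Jan 10, 1898: 365 days.
Jan 10, 1898 → Jan 10, 1899: 365 days.
Jan 10, 1899 → Jan 10, 1900: 365 days.
Jan 10, 1900 → Jan 10, 1901: 365 days.
Jan 10, 1901 → Jan 10, 1902: 365 days.
Jan 10, 1902 → Jan 10, 1903: 365 days.
Jan 10, 1903 → Feb 10, 1903: 31 days (January has 31).
Feb 10, 1903 → Mar 10, 1903: 28 days (February has 28).
Mar 10, 1903 → Apr 10, 1903: 31 days (March has 31).
Apr 10, 1903 → May 10, 1903: 30 days (April has 30).
May 10, 1903 → Jun 10, 1903: 31 days (May has 31).
Jun 10, 1903 → Jul 10, 1903: 30 days (June has 30).
Jul 10, 1903 → Aug 10, 1903: 31 days (July has 31).
Aug 10, 1903 → Sep 10, 1903: 31 days (August has 31).
Sep 10, 1903 → Oct 10, 1903: 30 days (September has 30).
Oct 10, 1903 → Nov 6, 1903: 27 days.
Total: 5412 days.

5412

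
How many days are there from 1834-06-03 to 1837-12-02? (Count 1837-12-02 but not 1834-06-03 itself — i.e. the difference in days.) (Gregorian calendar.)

Jun 3, 1834 → Jun 3, 1835: 365 days.
Jun 3, 1835 → Jun 3, 1836: 366 days (Feb 29, 1836 is in that span).
Jun 3, 1836 → Jun 3, 1837: 365 days.
Jun 3, 1837 → Jul 3, 1837: 30 days (June has 30).
Jul 3, 1837 → Aug 3, 1837: 31 days (July has 31).
Aug 3, 1837 → Sep 3, 1837: 31 days (August has 31).
Sep 3, 1837 → Oct 3, 1837: 30 days (September has 30).
Oct 3, 1837 → Nov 3, 1837: 31 days (October has 31).
Nov 3, 1837 → Dec 2, 1837: 29 days.
Total: 1278 days.

1278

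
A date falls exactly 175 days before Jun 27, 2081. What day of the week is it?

Friday

First find the weekday of Jun 27, 2081. Doomsday rule: the anchor day for the 2000s is Tuesday. For year 81: 81÷12 = 6 r 9, and 9÷4 = 2, so 6+9+2 = 17.
Tuesday + 17 ≡ Friday — that's 2081's doomsday.
In June the doomsday date is Jun 6.
Jun 27 is 21 days after Jun 6; 21 mod 7 = 0, so Friday + 0 = Friday.
175 mod 7 = 0, so 175 days before a Friday is Friday − 0 = Friday.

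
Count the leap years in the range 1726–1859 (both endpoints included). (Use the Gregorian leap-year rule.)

Multiples of 4 in [1726,1859]: 33.
Of those, multiples of 100: 1 (not leap unless ÷400).
Multiples of 400: 0.
Leap years = 33 − 1 + 0 = 32.

32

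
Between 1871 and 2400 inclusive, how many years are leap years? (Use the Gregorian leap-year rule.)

129

Multiples of 4 in [1871,2400]: 133.
Of those, multiples of 100: 6 (not leap unless ÷400).
Multiples of 400: 2.
Leap years = 133 − 6 + 2 = 129.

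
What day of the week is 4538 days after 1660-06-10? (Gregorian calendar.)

Saturday

First find the weekday of Jun 10, 1660. Doomsday rule: the anchor day for the 1600s is Tuesday. For year 60: 60÷12 = 5 r 0, and 0÷4 = 0, so 5+0+0 = 5.
Tuesday + 5 ≡ Sunday — that's 1660's doomsday.
In June the doomsday date is Jun 6.
Jun 10 is 4 days after Jun 6; 4 mod 7 = 4, so Sunday + 4 = Thursday.
4538 mod 7 = 2, so 4538 days after a Thursday is Thursday + 2 = Saturday.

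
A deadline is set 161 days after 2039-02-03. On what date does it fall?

July 14, 2039

Feb has 28 days: +26 → Mar 1, 2039 (135 left).
Mar has 31 days: +31 → Apr 1, 2039 (104 left).
Apr has 30 days: +30 → May 1, 2039 (74 left).
May has 31 days: +31 → Jun 1, 2039 (43 left).
Jun has 30 days: +30 → Jul 1, 2039 (13 left).
+13 → Jul 14, 2039.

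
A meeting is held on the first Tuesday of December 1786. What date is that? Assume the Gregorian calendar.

December 1, 1786 is a Friday.
The first Tuesday is therefore December 5 (4 days later).

December 5, 1786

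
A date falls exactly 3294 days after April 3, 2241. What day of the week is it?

Apr 3, 2241 is a Saturday.
3294 mod 7 = 4, so 3294 days after a Saturday is Saturday + 4 = Wednesday.

Wednesday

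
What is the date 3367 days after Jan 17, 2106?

+365 (one year) → Jan 17, 2107 (3002 left).
+365 (one year) → Jan 17, 2108 (2637 left).
+366 (one year; includes Feb 29, 2108) → Jan 17, 2109 (2271 left).
+365 (one year) → Jan 17, 2110 (1906 left).
+365 (one year) → Jan 17, 2111 (1541 left).
+365 (one year) → Jan 17, 2112 (1176 left).
+366 (one year; includes Feb 29, 2112) → Jan 17, 2113 (810 left).
+365 (one year) → Jan 17, 2114 (445 left).
+365 (one year) → Jan 17, 2115 (80 left).
Jan has 31 days: +15 → Feb 1, 2115 (65 left).
Feb has 28 days: +28 → Mar 1, 2115 (37 left).
Mar has 31 days: +31 → Apr 1, 2115 (6 left).
+6 → Apr 7, 2115.

April 7, 2115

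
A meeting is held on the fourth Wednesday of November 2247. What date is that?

November 1, 2247 is a Monday.
The first Wednesday is therefore November 3 (2 days later).
The fourth Wednesday is 3 + 3×7 = November 24.

November 24, 2247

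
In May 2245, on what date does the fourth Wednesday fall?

May 28, 2245

May 1, 2245 is a Thursday.
The first Wednesday is therefore May 7 (6 days later).
The fourth Wednesday is 7 + 3×7 = May 28.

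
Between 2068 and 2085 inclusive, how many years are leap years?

Multiples of 4 in [2068,2085]: 5.
Of those, multiples of 100: 0 (not leap unless ÷400).
Multiples of 400: 0.
Leap years = 5 − 0 + 0 = 5.

5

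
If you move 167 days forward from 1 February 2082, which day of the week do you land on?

First find the weekday of Feb 1, 2082. Doomsday rule: the anchor day for the 2000s is Tuesday. For year 82: 82÷12 = 6 r 10, and 10÷4 = 2, so 6+10+2 = 18.
Tuesday + 18 ≡ Saturday — that's 2082's doomsday.
In February the doomsday date is Feb 28 (2082 is not a leap year).
Feb 1 is 27 days before Feb 28; 27 mod 7 = 6, so Saturday − 6 = Sunday.
167 mod 7 = 6, so 167 days after a Sunday is Sunday + 6 = Saturday.

Saturday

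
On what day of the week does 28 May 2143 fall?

Doomsday rule: the anchor day for the 2100s is Sunday. For year 43: 43÷12 = 3 r 7, and 7÷4 = 1, so 3+7+1 = 11.
Sunday + 11 ≡ Thursday — that's 2143's doomsday.
In May the doomsday date is May 9.
May 28 is 19 days after May 9; 19 mod 7 = 5, so Thursday + 5 = Tuesday.

Tuesday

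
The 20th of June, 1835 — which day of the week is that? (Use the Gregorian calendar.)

Saturday

Doomsday rule: the anchor day for the 1800s is Friday. For year 35: 35÷12 = 2 r 11, and 11÷4 = 2, so 2+11+2 = 15.
Friday + 15 ≡ Saturday — that's 1835's doomsday.
In June the doomsday date is Jun 6.
Jun 20 is 14 days after Jun 6; 14 mod 7 = 0, so Saturday + 0 = Saturday.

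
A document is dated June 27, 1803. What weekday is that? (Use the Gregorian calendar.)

Monday

January 1, 1803 is a Saturday.
Jan 1, 1803 → Feb 1, 1803: 31 days (January has 31).
Feb 1, 1803 → Mar 1, 1803: 28 days (February has 28).
Mar 1, 1803 → Apr 1, 1803: 31 days (March has 31).
Apr 1, 1803 → May 1, 1803: 30 days (April has 30).
May 1, 1803 → Jun 1, 1803: 31 days (May has 31).
Jun 1, 1803 → Jun 27, 1803: 26 days.
Total: 177 days.
177 mod 7 = 2, so Saturday + 2 = Monday.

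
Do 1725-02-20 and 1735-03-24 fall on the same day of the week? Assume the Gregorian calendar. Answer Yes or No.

From Feb 20, 1725 to Mar 24, 1735 is 3684 days.
3684 mod 7 = 2, so they are different weekdays.
(Feb 20, 1725 is a Tuesday; Mar 24, 1735 is a Thursday.)

No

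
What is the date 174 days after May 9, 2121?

May has 31 days: +23 → Jun 1, 2121 (151 left).
Jun has 30 days: +30 → Jul 1, 2121 (121 left).
Jul has 31 days: +31 → Aug 1, 2121 (90 left).
Aug has 31 days: +31 → Sep 1, 2121 (59 left).
Sep has 30 days: +30 → Oct 1, 2121 (29 left).
+29 → Oct 30, 2121.

October 30, 2121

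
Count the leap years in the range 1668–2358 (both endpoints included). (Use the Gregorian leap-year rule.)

167

Multiples of 4 in [1668,2358]: 173.
Of those, multiples of 100: 7 (not leap unless ÷400).
Multiples of 400: 1.
Leap years = 173 − 7 + 1 = 167.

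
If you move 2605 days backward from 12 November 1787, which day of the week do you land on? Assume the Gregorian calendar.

Nov 12, 1787 is a Monday.
2605 mod 7 = 1, so 2605 days before a Monday is Monday − 1 = Sunday.

Sunday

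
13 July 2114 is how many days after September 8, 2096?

6516

Sep 8, 2096 → Sep 8, 2097: 365 days.
Sep 8, 2097 → Sep 8, 2098: 365 days.
Sep 8, 2098 → Sep 8, 2099: 365 days.
Sep 8, 2099 → Sep 8, 2100: 365 days.
Sep 8, 2100 → Sep 8, 2101: 365 days.
Sep 8, 2101 → Sep 8, 2102: 365 days.
Sep 8, 2102 → Sep 8, 2103: 365 days.
Sep 8, 2103 → Sep 8, 2104: 366 days (Feb 29, 2104 is in that span).
Sep 8, 2104 → Sep 8, 2105: 365 days.
Sep 8, 2105 → Sep 8, 2106: 365 days.
Sep 8, 2106 → Sep 8, 2107: 365 days.
Sep 8, 2107 → Sep 8, 2108: 366 days (Feb 29, 2108 is in that span).
Sep 8, 2108 → Sep 8, 2109: 365 days.
Sep 8, 2109 → Sep 8, 2110: 365 days.
Sep 8, 2110 → Sep 8, 2111: 365 days.
Sep 8, 2111 → Sep 8, 2112: 366 days (Feb 29, 2112 is in that span).
Sep 8, 2112 → Sep 8, 2113: 365 days.
Sep 8, 2113 → Oct 8, 2113: 30 days (September has 30).
Oct 8, 2113 → Nov 8, 2113: 31 days (October has 31).
Nov 8, 2113 → Dec 8, 2113: 30 days (November has 30).
Dec 8, 2113 → Jan 8, 2114: 31 days (December has 31).
Jan 8, 2114 → Feb 8, 2114: 31 days (January has 31).
Feb 8, 2114 → Mar 8, 2114: 28 days (February has 28).
Mar 8, 2114 → Apr 8, 2114: 31 days (March has 31).
Apr 8, 2114 → May 8, 2114: 30 days (April has 30).
May 8, 2114 → Jun 8, 2114: 31 days (May has 31).
Jun 8, 2114 → Jul 8, 2114: 30 days (June has 30).
Jul 8, 2114 → Jul 13, 2114: 5 days.
Total: 6516 days.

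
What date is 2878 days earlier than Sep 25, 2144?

November 8, 2136

−366 (one year; includes Feb 29, 2144) → Sep 25, 2143 (2512 left).
−365 (one year) → Sep 25, 2142 (2147 left).
−365 (one year) → Sep 25, 2141 (1782 left).
−365 (one year) → Sep 25, 2140 (1417 left).
−366 (one year; includes Feb 29, 2140) → Sep 25, 2139 (1051 left).
−365 (one year) → Sep 25, 2138 (686 left).
−365 (one year) → Sep 25, 2137 (321 left).
−25 → Aug 31, 2137 (end of Aug, 31 days; 296 left).
−31 → Jul 31, 2137 (end of Jul, 31 days; 265 left).
−31 → Jun 30, 2137 (end of Jun, 30 days; 234 left).
−30 → May 31, 2137 (end of May, 31 days; 204 left).
−31 → Apr 30, 2137 (end of Apr, 30 days; 173 left).
−30 → Mar 31, 2137 (end of Mar, 31 days; 143 left).
−31 → Feb 28, 2137 (end of Feb, 28 days; 112 left).
−28 → Jan 31, 2137 (end of Jan, 31 days; 84 left).
−31 → Dec 31, 2136 (end of Dec, 31 days; 53 left).
−31 → Nov 30, 2136 (end of Nov, 30 days; 22 left).
−22 → Nov 8, 2136.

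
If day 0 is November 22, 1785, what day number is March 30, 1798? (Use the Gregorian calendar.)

Nov 22, 1785 → Nov 22, 1786: 365 days.
Nov 22, 1786 → Nov 22, 1787: 365 days.
Nov 22, 1787 → Nov 22, 1788: 366 days (Feb 29, 1788 is in that span).
Nov 22, 1788 → Nov 22, 1789: 365 days.
Nov 22, 1789 → Nov 22, 1790: 365 days.
Nov 22, 1790 → Nov 22, 1791: 365 days.
Nov 22, 1791 → Nov 22, 1792: 366 days (Feb 29, 1792 is in that span).
Nov 22, 1792 → Nov 22, 1793: 365 days.
Nov 22, 1793 → Nov 22, 1794: 365 days.
Nov 22, 1794 → Nov 22, 1795: 365 days.
Nov 22, 1795 → Nov 22, 1796: 366 days (Feb 29, 1796 is in that span).
Nov 22, 1796 → Nov 22, 1797: 365 days.
Nov 22, 1797 → Dec 22, 1797: 30 days (November has 30).
Dec 22, 1797 → Jan 22, 1798: 31 days (December has 31).
Jan 22, 1798 → Feb 22, 1798: 31 days (January has 31).
Feb 22, 1798 → Mar 22, 1798: 28 days (February has 28).
Mar 22, 1798 → Mar 30, 1798: 8 days.
Total: 4511 days.

4511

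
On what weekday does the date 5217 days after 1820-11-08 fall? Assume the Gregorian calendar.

First find the weekday of Nov 8, 1820. Doomsday rule: the anchor day for the 1800s is Friday. For year 20: 20÷12 = 1 r 8, and 8÷4 = 2, so 1+8+2 = 11.
Friday + 11 ≡ Tuesday — that's 1820's doomsday.
In November the doomsday date is Nov 7.
Nov 8 is 1 day after Nov 7; 1 mod 7 = 1, so Tuesday + 1 = Wednesday.
5217 mod 7 = 2, so 5217 days after a Wednesday is Wednesday + 2 = Friday.

Friday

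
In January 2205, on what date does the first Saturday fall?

January 5, 2205

January 1, 2205 is a Tuesday.
The first Saturday is therefore January 5 (4 days later).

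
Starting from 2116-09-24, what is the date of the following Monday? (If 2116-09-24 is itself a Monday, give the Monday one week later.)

Sep 24, 2116 is a Thursday.
From Thursday to the next Monday is 4 days.
Sep 24, 2116 + 4 = Sep 28, 2116.

September 28, 2116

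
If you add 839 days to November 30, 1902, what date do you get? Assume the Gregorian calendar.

+365 (one year) → Nov 30, 1903 (474 left).
+366 (one year; includes Feb 29, 1904) → Nov 30, 1904 (108 left).
Nov has 30 days: +1 → Dec 1, 1904 (107 left).
Dec has 31 days: +31 → Jan 1, 1905 (76 left).
Jan has 31 days: +31 → Feb 1, 1905 (45 left).
Feb has 28 days: +28 → Mar 1, 1905 (17 left).
+17 → Mar 18, 1905.

March 18, 1905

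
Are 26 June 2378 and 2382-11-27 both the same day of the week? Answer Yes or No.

No

From Jun 26, 2378 to Nov 27, 2382 is 1615 days.
1615 mod 7 = 5, so they are different weekdays.
(Jun 26, 2378 is a Monday; Nov 27, 2382 is a Saturday.)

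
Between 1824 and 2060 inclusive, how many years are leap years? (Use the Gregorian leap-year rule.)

59

Multiples of 4 in [1824,2060]: 60.
Of those, multiples of 100: 2 (not leap unless ÷400).
Multiples of 400: 1.
Leap years = 60 − 2 + 1 = 59.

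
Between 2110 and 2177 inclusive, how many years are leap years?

Multiples of 4 in [2110,2177]: 17.
Of those, multiples of 100: 0 (not leap unless ÷400).
Multiples of 400: 0.
Leap years = 17 − 0 + 0 = 17.

17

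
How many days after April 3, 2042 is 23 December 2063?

7934

Apr 3, 2042 → Apr 3, 2043: 365 days.
Apr 3, 2043 → Apr 3, 2044: 366 days (Feb 29, 2044 is in that span).
Apr 3, 2044 → Apr 3, 2045: 365 days.
Apr 3, 2045 → Apr 3, 2046: 365 days.
Apr 3, 2046 → Apr 3, 2047: 365 days.
Apr 3, 2047 → Apr 3, 2048: 366 days (Feb 29, 2048 is in that span).
Apr 3, 2048 → Apr 3, 2049: 365 days.
Apr 3, 2049 → Apr 3, 2050: 365 days.
Apr 3, 2050 → Apr 3, 2051: 365 days.
Apr 3, 2051 → Apr 3, 2052: 366 days (Feb 29, 2052 is in that span).
Apr 3, 2052 → Apr 3, 2053: 365 days.
Apr 3, 2053 → Apr 3, 2054: 365 days.
Apr 3, 2054 → Apr 3, 2055: 365 days.
Apr 3, 2055 → Apr 3, 2056: 366 days (Feb 29, 2056 is in that span).
Apr 3, 2056 → Apr 3, 2057: 365 days.
Apr 3, 2057 → Apr 3, 2058: 365 days.
Apr 3, 2058 → Apr 3, 2059: 365 days.
Apr 3, 2059 → Apr 3, 2060: 366 days (Feb 29, 2060 is in that span).
Apr 3, 2060 → Apr 3, 2061: 365 days.
Apr 3, 2061 → Apr 3, 2062: 365 days.
Apr 3, 2062 → Apr 3, 2063: 365 days.
Apr 3, 2063 → May 3, 2063: 30 days (April has 30).
May 3, 2063 → Jun 3, 2063: 31 days (May has 31).
Jun 3, 2063 → Jul 3, 2063: 30 days (June has 30).
Jul 3, 2063 → Aug 3, 2063: 31 days (July has 31).
Aug 3, 2063 → Sep 3, 2063: 31 days (August has 31).
Sep 3, 2063 → Oct 3, 2063: 30 days (September has 30).
Oct 3, 2063 → Nov 3, 2063: 31 days (October has 31).
Nov 3, 2063 → Dec 3, 2063: 30 days (November has 30).
Dec 3, 2063 → Dec 23, 2063: 20 days.
Total: 7934 days.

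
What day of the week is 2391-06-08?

Doomsday rule: the anchor day for the 2300s is Wednesday. For year 91: 91÷12 = 7 r 7, and 7÷4 = 1, so 7+7+1 = 15.
Wednesday + 15 ≡ Thursday — that's 2391's doomsday.
In June the doomsday date is Jun 6.
Jun 8 is 2 days after Jun 6; 2 mod 7 = 2, so Thursday + 2 = Saturday.

Saturday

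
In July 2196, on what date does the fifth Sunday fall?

July 1, 2196 is a Friday.
The first Sunday is therefore July 3 (2 days later).
The fifth Sunday is 3 + 4×7 = July 31.

July 31, 2196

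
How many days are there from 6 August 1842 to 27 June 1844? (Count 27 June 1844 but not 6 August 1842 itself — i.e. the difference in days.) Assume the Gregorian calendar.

Aug 6, 1842 → Aug 6, 1843: 365 days.
Aug 6, 1843 → Sep 6, 1843: 31 days (August has 31).
Sep 6, 1843 → Oct 6, 1843: 30 days (September has 30).
Oct 6, 1843 → Nov 6, 1843: 31 days (October has 31).
Nov 6, 1843 → Dec 6, 1843: 30 days (November has 30).
Dec 6, 1843 → Jan 6, 1844: 31 days (December has 31).
Jan 6, 1844 → Feb 6, 1844: 31 days (January has 31).
Feb 6, 1844 → Mar 6, 1844: 29 days (February has 29).
Mar 6, 1844 → Apr 6, 1844: 31 days (March has 31).
Apr 6, 1844 → May 6, 1844: 30 days (April has 30).
May 6, 1844 → Jun 6, 1844: 31 days (May has 31).
Jun 6, 1844 → Jun 27, 1844: 21 days.
Total: 691 days.

691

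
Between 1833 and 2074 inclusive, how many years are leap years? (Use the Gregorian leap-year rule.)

59

Multiples of 4 in [1833,2074]: 60.
Of those, multiples of 100: 2 (not leap unless ÷400).
Multiples of 400: 1.
Leap years = 60 − 2 + 1 = 59.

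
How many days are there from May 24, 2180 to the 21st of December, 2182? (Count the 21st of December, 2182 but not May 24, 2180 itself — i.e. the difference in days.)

941

May 24, 2180 → May 24, 2181: 365 days.
May 24, 2181 → May 24, 2182: 365 days.
May 24, 2182 → Jun 24, 2182: 31 days (May has 31).
Jun 24, 2182 → Jul 24, 2182: 30 days (June has 30).
Jul 24, 2182 → Aug 24, 2182: 31 days (July has 31).
Aug 24, 2182 → Sep 24, 2182: 31 days (August has 31).
Sep 24, 2182 → Oct 24, 2182: 30 days (September has 30).
Oct 24, 2182 → Nov 24, 2182: 31 days (October has 31).
Nov 24, 2182 → Dec 21, 2182: 27 days.
Total: 941 days.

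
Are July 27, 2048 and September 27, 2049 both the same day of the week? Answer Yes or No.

From Jul 27, 2048 to Sep 27, 2049 is 427 days.
427 mod 7 = 0, so they are the same weekday.
(Jul 27, 2048 is a Monday; Sep 27, 2049 is a Monday.)

Yes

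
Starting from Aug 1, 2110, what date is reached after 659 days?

+365 (one year) → Aug 1, 2111 (294 left).
Aug has 31 days: +31 → Sep 1, 2111 (263 left).
Sep has 30 days: +30 → Oct 1, 2111 (233 left).
Oct has 31 days: +31 → Nov 1, 2111 (202 left).
Nov has 30 days: +30 → Dec 1, 2111 (172 left).
Dec has 31 days: +31 → Jan 1, 2112 (141 left).
Jan has 31 days: +31 → Feb 1, 2112 (110 left).
Feb has 29 days: +29 → Mar 1, 2112 (81 left).
Mar has 31 days: +31 → Apr 1, 2112 (50 left).
Apr has 30 days: +30 → May 1, 2112 (20 left).
+20 → May 21, 2112.

May 21, 2112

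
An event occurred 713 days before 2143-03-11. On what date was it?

March 28, 2141

−365 (one year) → Mar 11, 2142 (348 left).
−11 → Feb 28, 2142 (end of Feb, 28 days; 337 left).
−28 → Jan 31, 2142 (end of Jan, 31 days; 309 left).
−31 → Dec 31, 2141 (end of Dec, 31 days; 278 left).
−31 → Nov 30, 2141 (end of Nov, 30 days; 247 left).
−30 → Oct 31, 2141 (end of Oct, 31 days; 217 left).
−31 → Sep 30, 2141 (end of Sep, 30 days; 186 left).
−30 → Aug 31, 2141 (end of Aug, 31 days; 156 left).
−31 → Jul 31, 2141 (end of Jul, 31 days; 125 left).
−31 → Jun 30, 2141 (end of Jun, 30 days; 94 left).
−30 → May 31, 2141 (end of May, 31 days; 64 left).
−31 → Apr 30, 2141 (end of Apr, 30 days; 33 left).
−30 → Mar 31, 2141 (end of Mar, 31 days; 3 left).
−3 → Mar 28, 2141.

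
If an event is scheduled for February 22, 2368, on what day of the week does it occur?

Doomsday rule: the anchor day for the 2300s is Wednesday. For year 68: 68÷12 = 5 r 8, and 8÷4 = 2, so 5+8+2 = 15.
Wednesday + 15 ≡ Thursday — that's 2368's doomsday.
In February the doomsday date is Feb 29 (2368 is a leap year (divisible by 4)).
Feb 22 is 7 days before Feb 29; 7 mod 7 = 0, so Thursday − 0 = Thursday.

Thursday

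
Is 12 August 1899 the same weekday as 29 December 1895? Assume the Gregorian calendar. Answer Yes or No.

From Dec 29, 1895 to Aug 12, 1899 is 1322 days.
1322 mod 7 = 6, so they are different weekdays.
(Dec 29, 1895 is a Sunday; Aug 12, 1899 is a Saturday.)

No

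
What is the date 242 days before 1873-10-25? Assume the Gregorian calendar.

−25 → Sep 30, 1873 (end of Sep, 30 days; 217 left).
−30 → Aug 31, 1873 (end of Aug, 31 days; 187 left).
−31 → Jul 31, 1873 (end of Jul, 31 days; 156 left).
−31 → Jun 30, 1873 (end of Jun, 30 days; 125 left).
−30 → May 31, 1873 (end of May, 31 days; 95 left).
−31 → Apr 30, 1873 (end of Apr, 30 days; 64 left).
−30 → Mar 31, 1873 (end of Mar, 31 days; 34 left).
−31 → Feb 28, 1873 (end of Feb, 28 days; 3 left).
−3 → Feb 25, 1873.

February 25, 1873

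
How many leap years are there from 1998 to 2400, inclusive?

Multiples of 4 in [1998,2400]: 101.
Of those, multiples of 100: 5 (not leap unless ÷400).
Multiples of 400: 2.
Leap years = 101 − 5 + 2 = 98.

98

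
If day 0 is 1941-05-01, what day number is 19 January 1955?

5011

May 1, 1941 → May 1, 1942: 365 days.
May 1, 1942 → May 1, 1943: 365 days.
May 1, 1943 → May 1, 1944: 366 days (Feb 29, 1944 is in that span).
May 1, 1944 → May 1, 1945: 365 days.
May 1, 1945 → May 1, 1946: 365 days.
May 1, 1946 → May 1, 1947: 365 days.
May 1, 1947 → May 1, 1948: 366 days (Feb 29, 1948 is in that span).
May 1, 1948 → May 1, 1949: 365 days.
May 1, 1949 → May 1, 1950: 365 days.
May 1, 1950 → May 1, 1951: 365 days.
May 1, 1951 → May 1, 1952: 366 days (Feb 29, 1952 is in that span).
May 1, 1952 → May 1, 1953: 365 days.
May 1, 1953 → May 1, 1954: 365 days.
May 1, 1954 → Jun 1, 1954: 31 days (May has 31).
Jun 1, 1954 → Jul 1, 1954: 30 days (June has 30).
Jul 1, 1954 → Aug 1, 1954: 31 days (July has 31).
Aug 1, 1954 → Sep 1, 1954: 31 days (August has 31).
Sep 1, 1954 → Oct 1, 1954: 30 days (September has 30).
Oct 1, 1954 → Nov 1, 1954: 31 days (October has 31).
Nov 1, 1954 → Dec 1, 1954: 30 days (November has 30).
Dec 1, 1954 → Jan 1, 1955: 31 days (December has 31).
Jan 1, 1955 → Jan 19, 1955: 18 days.
Total: 5011 days.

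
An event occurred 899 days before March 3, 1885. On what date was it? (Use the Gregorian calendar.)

−365 (one year) → Mar 3, 1884 (534 left).
−366 (one year; includes Feb 29, 1884) → Mar 3, 1883 (168 left).
−3 → Feb 28, 1883 (end of Feb, 28 days; 165 left).
−28 → Jan 31, 1883 (end of Jan, 31 days; 137 left).
−31 → Dec 31, 1882 (end of Dec, 31 days; 106 left).
−31 → Nov 30, 1882 (end of Nov, 30 days; 75 left).
−30 → Oct 31, 1882 (end of Oct, 31 days; 45 left).
−31 → Sep 30, 1882 (end of Sep, 30 days; 14 left).
−14 → Sep 16, 1882.

September 16, 1882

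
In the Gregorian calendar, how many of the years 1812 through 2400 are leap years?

144

Multiples of 4 in [1812,2400]: 148.
Of those, multiples of 100: 6 (not leap unless ÷400).
Multiples of 400: 2.
Leap years = 148 − 6 + 2 = 144.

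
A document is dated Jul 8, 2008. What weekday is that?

Doomsday rule: the anchor day for the 2000s is Tuesday. For year 08: 8÷12 = 0 r 8, and 8÷4 = 2, so 0+8+2 = 10.
Tuesday + 10 ≡ Friday — that's 2008's doomsday.
In July the doomsday date is Jul 11.
Jul 8 is 3 days before Jul 11; 3 mod 7 = 3, so Friday − 3 = Tuesday.

Tuesday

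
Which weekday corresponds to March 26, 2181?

Monday

Doomsday rule: the anchor day for the 2100s is Sunday. For year 81: 81÷12 = 6 r 9, and 9÷4 = 2, so 6+9+2 = 17.
Sunday + 17 ≡ Wednesday — that's 2181's doomsday.
In March the doomsday date is Mar 14.
Mar 26 is 12 days after Mar 14; 12 mod 7 = 5, so Wednesday + 5 = Monday.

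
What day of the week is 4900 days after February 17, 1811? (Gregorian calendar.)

Sunday

First find the weekday of Feb 17, 1811. Doomsday rule: the anchor day for the 1800s is Friday. For year 11: 11÷12 = 0 r 11, and 11÷4 = 2, so 0+11+2 = 13.
Friday + 13 ≡ Thursday — that's 1811's doomsday.
In February the doomsday date is Feb 28 (1811 is not a leap year).
Feb 17 is 11 days before Feb 28; 11 mod 7 = 4, so Thursday − 4 = Sunday.
4900 mod 7 = 0, so 4900 days after a Sunday is Sunday + 0 = Sunday.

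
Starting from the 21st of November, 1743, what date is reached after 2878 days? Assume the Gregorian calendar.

+366 (one year; includes Feb 29, 1744) → Nov 21, 1744 (2512 left).
+365 (one year) → Nov 21, 1745 (2147 left).
+365 (one year) → Nov 21, 1746 (1782 left).
+365 (one year) → Nov 21, 1747 (1417 left).
+366 (one year; includes Feb 29, 1748) → Nov 21, 1748 (1051 left).
+365 (one year) → Nov 21, 1749 (686 left).
+365 (one year) → Nov 21, 1750 (321 left).
Nov has 30 days: +10 → Dec 1, 1750 (311 left).
Dec has 31 days: +31 → Jan 1, 1751 (280 left).
Jan has 31 days: +31 → Feb 1, 1751 (249 left).
Feb has 28 days: +28 → Mar 1, 1751 (221 left).
Mar has 31 days: +31 → Apr 1, 1751 (190 left).
Apr has 30 days: +30 → May 1, 1751 (160 left).
May has 31 days: +31 → Jun 1, 1751 (129 left).
Jun has 30 days: +30 → Jul 1, 1751 (99 left).
Jul has 31 days: +31 → Aug 1, 1751 (68 left).
Aug has 31 days: +31 → Sep 1, 1751 (37 left).
Sep has 30 days: +30 → Oct 1, 1751 (7 left).
+7 → Oct 8, 1751.

October 8, 1751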